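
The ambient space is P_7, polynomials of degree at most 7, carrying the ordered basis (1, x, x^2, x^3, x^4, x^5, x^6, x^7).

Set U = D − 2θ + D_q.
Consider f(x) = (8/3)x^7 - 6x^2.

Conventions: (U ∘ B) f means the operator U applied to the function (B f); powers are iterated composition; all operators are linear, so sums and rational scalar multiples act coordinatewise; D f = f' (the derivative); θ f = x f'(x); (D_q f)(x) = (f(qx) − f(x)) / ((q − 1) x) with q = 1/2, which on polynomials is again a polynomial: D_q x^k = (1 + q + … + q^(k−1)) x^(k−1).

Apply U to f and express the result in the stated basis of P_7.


the result is g(x) = -(112/3)x^7 + (575/24)x^6 + 24x^2 - 21x

D f = (56/3)x^6 - 12x
θ f = (56/3)x^7 - 12x^2
(-2θ) f = -(112/3)x^7 + 24x^2
D_q f = (127/24)x^6 - 9x
(D − 2θ + D_q) f = -(112/3)x^7 + (575/24)x^6 + 24x^2 - 21x


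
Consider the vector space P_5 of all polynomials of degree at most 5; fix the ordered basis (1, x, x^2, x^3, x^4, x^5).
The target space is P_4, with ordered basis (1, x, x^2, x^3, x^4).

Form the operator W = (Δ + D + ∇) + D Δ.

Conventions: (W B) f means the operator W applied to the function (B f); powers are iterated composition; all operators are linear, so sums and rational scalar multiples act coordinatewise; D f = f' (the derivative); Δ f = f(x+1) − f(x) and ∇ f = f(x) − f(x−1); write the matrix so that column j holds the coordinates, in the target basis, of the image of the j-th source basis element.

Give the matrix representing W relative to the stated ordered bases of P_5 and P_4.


image of 1: 0
image of x: 3
image of x^2: 6x + 2
image of x^3: 9x^2 + 6x + 5
image of x^4: 12x^3 + 12x^2 + 20x + 4
image of x^5: 15x^4 + 20x^3 + 50x^2 + 20x + 7
each image's coordinates form column j of the matrix

the matrix is [[0, 3, 2, 5, 4, 7]; [0, 0, 6, 6, 20, 20]; [0, 0, 0, 9, 12, 50]; [0, 0, 0, 0, 12, 20]; [0, 0, 0, 0, 0, 15]] (rows listed top to bottom)


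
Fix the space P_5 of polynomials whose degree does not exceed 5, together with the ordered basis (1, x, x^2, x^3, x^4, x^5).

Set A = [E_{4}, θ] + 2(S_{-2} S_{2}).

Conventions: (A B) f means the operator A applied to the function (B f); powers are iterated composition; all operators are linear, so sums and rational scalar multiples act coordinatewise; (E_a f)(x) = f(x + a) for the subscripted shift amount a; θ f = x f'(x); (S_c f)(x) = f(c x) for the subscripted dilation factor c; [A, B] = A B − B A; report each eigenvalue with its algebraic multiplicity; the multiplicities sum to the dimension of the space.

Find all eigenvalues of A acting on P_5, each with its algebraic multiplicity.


λ = -2048 (multiplicity 1), λ = -128 (multiplicity 1), λ = -8 (multiplicity 1), λ = 2 (multiplicity 1), λ = 32 (multiplicity 1), λ = 512 (multiplicity 1)

image of 1: 2
image of x: -8x + 4
image of x^2: 32x^2 + 8x + 32
image of x^3: -128x^3 + 12x^2 + 96x + 192
image of x^4: 512x^4 + 16x^3 + 192x^2 + 768x + 1024
image of x^5: -2048x^5 + 20x^4 + 320x^3 + 1920x^2 + 5120x + 5120
the matrix is upper triangular; its diagonal is (2, -8, 32, -128, 512, -2048)
for a triangular matrix the eigenvalues are the diagonal entries, with algebraic multiplicity their repetition count


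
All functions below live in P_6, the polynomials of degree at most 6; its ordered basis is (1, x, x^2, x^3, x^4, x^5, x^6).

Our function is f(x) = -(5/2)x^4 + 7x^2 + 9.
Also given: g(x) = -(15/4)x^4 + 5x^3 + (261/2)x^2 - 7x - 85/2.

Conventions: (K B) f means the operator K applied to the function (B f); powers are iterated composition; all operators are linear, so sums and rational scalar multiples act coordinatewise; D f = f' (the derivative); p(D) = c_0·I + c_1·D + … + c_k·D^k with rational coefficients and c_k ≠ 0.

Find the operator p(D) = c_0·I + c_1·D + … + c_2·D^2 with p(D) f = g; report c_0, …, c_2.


c_0 = 3/2, c_1 = -1/2, c_2 = -4

D^0 f = -(5/2)x^4 + 7x^2 + 9
D^1 f = -10x^3 + 14x
D^2 f = -30x^2 + 14
matching coefficients of g against c_0 f + c_1 Df + … from the top degree down determines the c_i
solution: c_0 = 3/2, c_1 = -1/2, c_2 = -4


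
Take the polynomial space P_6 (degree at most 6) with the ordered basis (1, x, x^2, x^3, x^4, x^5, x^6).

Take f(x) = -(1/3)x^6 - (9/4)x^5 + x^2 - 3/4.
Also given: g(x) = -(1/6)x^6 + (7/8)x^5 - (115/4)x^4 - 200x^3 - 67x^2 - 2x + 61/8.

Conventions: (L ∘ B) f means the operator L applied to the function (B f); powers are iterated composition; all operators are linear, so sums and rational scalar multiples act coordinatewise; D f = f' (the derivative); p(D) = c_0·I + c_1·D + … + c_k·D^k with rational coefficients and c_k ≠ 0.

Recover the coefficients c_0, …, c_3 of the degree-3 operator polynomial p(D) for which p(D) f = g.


p(D) = (1/2)·I − D + 4·D^2 + (1/2)·D^3, i.e. c_0 = 1/2, c_1 = -1, c_2 = 4, c_3 = 1/2

D^0 f = -(1/3)x^6 - (9/4)x^5 + x^2 - 3/4
D^1 f = -2x^5 - (45/4)x^4 + 2x
D^2 f = -10x^4 - 45x^3 + 2
D^3 f = -40x^3 - 135x^2
matching coefficients of g against c_0 f + c_1 Df + … from the top degree down determines the c_i
solution: c_0 = 1/2, c_1 = -1, c_2 = 4, c_3 = 1/2


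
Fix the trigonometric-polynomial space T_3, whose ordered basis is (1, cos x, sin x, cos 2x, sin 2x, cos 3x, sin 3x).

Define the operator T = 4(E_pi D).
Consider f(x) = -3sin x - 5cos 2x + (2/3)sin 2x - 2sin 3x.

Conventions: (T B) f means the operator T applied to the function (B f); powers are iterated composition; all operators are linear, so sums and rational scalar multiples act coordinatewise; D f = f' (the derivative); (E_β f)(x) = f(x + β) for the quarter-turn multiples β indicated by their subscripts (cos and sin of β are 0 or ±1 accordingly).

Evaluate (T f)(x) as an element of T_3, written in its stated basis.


the image equals g(x) = 12cos x + (16/3)cos 2x + 40sin 2x + 24cos 3x

D f = -3cos x + (4/3)cos 2x + 10sin 2x - 6cos 3x
E_pi D f = 3cos x + (4/3)cos 2x + 10sin 2x + 6cos 3x
(4(E_pi D)) f = 12cos x + (16/3)cos 2x + 40sin 2x + 24cos 3x


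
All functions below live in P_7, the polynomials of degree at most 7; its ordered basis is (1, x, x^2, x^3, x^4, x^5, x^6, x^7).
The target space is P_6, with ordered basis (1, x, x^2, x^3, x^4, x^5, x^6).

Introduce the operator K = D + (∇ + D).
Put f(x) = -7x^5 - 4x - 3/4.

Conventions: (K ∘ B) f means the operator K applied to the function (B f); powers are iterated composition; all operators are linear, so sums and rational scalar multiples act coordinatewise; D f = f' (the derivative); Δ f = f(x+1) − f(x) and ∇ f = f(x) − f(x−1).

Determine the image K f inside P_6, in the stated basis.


D f = -35x^4 - 4
∇ f = -35x^4 + 70x^3 - 70x^2 + 35x - 11
D f = -35x^4 - 4
(∇ + D) f = -70x^4 + 70x^3 - 70x^2 + 35x - 15
(D + (∇ + D)) f = -105x^4 + 70x^3 - 70x^2 + 35x - 19

the image equals g(x) = -105x^4 + 70x^3 - 70x^2 + 35x - 19


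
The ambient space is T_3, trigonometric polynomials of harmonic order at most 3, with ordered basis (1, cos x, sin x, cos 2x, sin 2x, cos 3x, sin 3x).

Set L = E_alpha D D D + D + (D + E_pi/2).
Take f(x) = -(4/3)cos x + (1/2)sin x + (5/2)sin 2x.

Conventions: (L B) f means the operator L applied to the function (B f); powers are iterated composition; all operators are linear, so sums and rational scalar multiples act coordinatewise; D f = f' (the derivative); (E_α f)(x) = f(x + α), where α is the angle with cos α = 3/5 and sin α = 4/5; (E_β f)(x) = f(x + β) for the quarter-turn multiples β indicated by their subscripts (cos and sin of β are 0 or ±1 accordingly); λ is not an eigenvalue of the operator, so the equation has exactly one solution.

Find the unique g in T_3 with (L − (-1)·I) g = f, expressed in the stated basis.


write g with unknown coordinates in the stated basis and equate coefficients in (L − (-1)·I) g = f
solving from the highest basis element down gives g = -(2/5)cos x - (23/90)sin x - (65/408)cos 2x + (10/51)sin 2x
check: L g = -(14/15)cos x + (34/45)sin x + (65/408)cos 2x + (235/102)sin 2x
so L g − (-1)·g = -(4/3)cos x + (1/2)sin x + (5/2)sin 2x = f ✓

the image equals g(x) = -(2/5)cos x - (23/90)sin x - (65/408)cos 2x + (10/51)sin 2x


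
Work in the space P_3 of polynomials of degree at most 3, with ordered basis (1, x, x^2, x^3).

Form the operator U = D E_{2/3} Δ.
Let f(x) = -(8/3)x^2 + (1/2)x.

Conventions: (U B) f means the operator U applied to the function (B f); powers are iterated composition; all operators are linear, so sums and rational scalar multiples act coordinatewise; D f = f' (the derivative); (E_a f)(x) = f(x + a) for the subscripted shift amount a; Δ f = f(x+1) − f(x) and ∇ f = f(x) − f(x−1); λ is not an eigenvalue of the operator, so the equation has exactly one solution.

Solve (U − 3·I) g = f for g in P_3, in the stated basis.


the result is g(x) = (8/9)x^2 - (1/6)x + 16/27

write g with unknown coordinates in the stated basis and equate coefficients in (U − 3·I) g = f
solving from the highest basis element down gives g = (8/9)x^2 - (1/6)x + 16/27
check: U g = 16/9
so U g − 3·g = -(8/3)x^2 + (1/2)x = f ✓


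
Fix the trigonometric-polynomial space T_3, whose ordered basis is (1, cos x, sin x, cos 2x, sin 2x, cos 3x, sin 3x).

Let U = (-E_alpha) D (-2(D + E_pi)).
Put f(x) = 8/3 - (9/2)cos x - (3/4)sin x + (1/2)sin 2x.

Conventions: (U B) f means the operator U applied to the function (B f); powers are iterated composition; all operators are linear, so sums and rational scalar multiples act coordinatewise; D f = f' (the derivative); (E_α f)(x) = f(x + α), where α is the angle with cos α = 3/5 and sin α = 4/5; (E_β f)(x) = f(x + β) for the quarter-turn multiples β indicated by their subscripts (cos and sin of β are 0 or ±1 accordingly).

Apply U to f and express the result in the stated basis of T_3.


the image equals g(x) = (3/10)cos x - (129/10)sin x - (22/5)cos 2x - (4/5)sin 2x

D f = -(3/4)cos x + (9/2)sin x + cos 2x
E_pi f = 8/3 + (9/2)cos x + (3/4)sin x + (1/2)sin 2x
(D + E_pi) f = 8/3 + (15/4)cos x + (21/4)sin x + cos 2x + (1/2)sin 2x
(-2(D + E_pi)) f = -16/3 - (15/2)cos x - (21/2)sin x - 2cos 2x - sin 2x
D (-2(D + E_pi)) f = -(21/2)cos x + (15/2)sin x - 2cos 2x + 4sin 2x
E_alpha D (-2(D + E_pi)) f = -(3/10)cos x + (129/10)sin x + (22/5)cos 2x + (4/5)sin 2x
(-E_alpha) D (-2(D + E_pi)) f = (3/10)cos x - (129/10)sin x - (22/5)cos 2x - (4/5)sin 2x


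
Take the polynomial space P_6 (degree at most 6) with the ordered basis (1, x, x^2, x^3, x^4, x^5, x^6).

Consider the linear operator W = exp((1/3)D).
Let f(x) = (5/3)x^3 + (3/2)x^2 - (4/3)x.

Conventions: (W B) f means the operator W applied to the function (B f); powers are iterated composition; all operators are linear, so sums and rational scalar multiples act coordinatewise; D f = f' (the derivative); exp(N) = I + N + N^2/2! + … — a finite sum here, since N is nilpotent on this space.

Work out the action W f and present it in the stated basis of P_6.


the image equals g(x) = (5/3)x^3 + (19/6)x^2 + (2/9)x - 35/162

order-1 term: (5/3)x^2 + x - 4/9
order-2 term: (5/9)x + 1/6
order-3 term: 5/81
the series for exp((1/3)D) f terminates at order 3
exp((1/3)D) f = (5/3)x^3 + (19/6)x^2 + (2/9)x - 35/162


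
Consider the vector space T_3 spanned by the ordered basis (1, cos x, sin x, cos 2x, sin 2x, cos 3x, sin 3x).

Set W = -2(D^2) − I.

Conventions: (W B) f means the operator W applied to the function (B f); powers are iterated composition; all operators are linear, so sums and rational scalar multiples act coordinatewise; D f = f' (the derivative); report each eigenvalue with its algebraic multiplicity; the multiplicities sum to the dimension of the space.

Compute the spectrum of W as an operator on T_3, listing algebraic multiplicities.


image of 1: -1
image of cos x: cos x
image of sin x: sin x
image of cos 2x: 7cos 2x
image of sin 2x: 7sin 2x
image of cos 3x: 17cos 3x
image of sin 3x: 17sin 3x
the matrix is diagonal; its diagonal is (-1, 1, 1, 7, 7, 17, 17)
for a triangular matrix the eigenvalues are the diagonal entries, with algebraic multiplicity their repetition count

λ = -1 (multiplicity 1), λ = 1 (multiplicity 2), λ = 7 (multiplicity 2), λ = 17 (multiplicity 2)


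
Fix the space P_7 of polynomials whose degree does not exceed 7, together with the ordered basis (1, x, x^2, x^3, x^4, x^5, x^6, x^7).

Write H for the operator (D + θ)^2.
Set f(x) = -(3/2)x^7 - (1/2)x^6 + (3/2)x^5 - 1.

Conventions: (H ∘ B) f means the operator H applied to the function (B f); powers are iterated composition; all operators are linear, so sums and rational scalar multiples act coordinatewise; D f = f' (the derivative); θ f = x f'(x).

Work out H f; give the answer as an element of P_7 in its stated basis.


D f = -(21/2)x^6 - 3x^5 + (15/2)x^4
θ f = -(21/2)x^7 - 3x^6 + (15/2)x^5
(D + θ) f = -(21/2)x^7 - (27/2)x^6 + (9/2)x^5 + (15/2)x^4
D (D + θ) f = -(147/2)x^6 - 81x^5 + (45/2)x^4 + 30x^3
θ (D + θ) f = -(147/2)x^7 - 81x^6 + (45/2)x^5 + 30x^4
(D + θ) (D + θ) f = -(147/2)x^7 - (309/2)x^6 - (117/2)x^5 + (105/2)x^4 + 30x^3

the result is g(x) = -(147/2)x^7 - (309/2)x^6 - (117/2)x^5 + (105/2)x^4 + 30x^3


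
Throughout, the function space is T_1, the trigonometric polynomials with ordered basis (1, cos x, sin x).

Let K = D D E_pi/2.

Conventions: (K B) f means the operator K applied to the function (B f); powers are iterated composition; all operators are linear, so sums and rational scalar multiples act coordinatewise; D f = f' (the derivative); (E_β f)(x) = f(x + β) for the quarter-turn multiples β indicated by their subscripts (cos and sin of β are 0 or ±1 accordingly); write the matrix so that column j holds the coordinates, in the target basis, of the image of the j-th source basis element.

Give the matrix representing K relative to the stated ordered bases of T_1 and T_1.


the matrix is [[0, 0, 0]; [0, 0, -1]; [0, 1, 0]] (rows listed top to bottom)

image of 1: 0
image of cos x: sin x
image of sin x: -cos x
each image's coordinates form column j of the matrix


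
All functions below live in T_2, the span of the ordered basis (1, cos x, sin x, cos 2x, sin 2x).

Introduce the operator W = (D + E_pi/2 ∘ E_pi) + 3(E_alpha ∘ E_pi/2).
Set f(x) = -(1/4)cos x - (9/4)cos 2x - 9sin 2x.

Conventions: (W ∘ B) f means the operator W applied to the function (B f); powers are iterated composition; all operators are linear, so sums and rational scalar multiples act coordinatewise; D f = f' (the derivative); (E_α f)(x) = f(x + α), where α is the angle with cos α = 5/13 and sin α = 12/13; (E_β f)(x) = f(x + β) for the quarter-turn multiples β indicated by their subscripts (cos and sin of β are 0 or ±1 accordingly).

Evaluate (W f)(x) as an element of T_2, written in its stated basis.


D f = (1/4)sin x - 18cos 2x + (9/2)sin 2x
E_pi f = (1/4)cos x - (9/4)cos 2x - 9sin 2x
E_pi/2 E_pi f = -(1/4)sin x + (9/4)cos 2x + 9sin 2x
(D + E_pi/2 ∘ E_pi) f = -(63/4)cos 2x + (27/2)sin 2x
E_pi/2 f = (1/4)sin x + (9/4)cos 2x + 9sin 2x
E_alpha E_pi/2 f = (3/13)cos x + (5/52)sin x + (3249/676)cos 2x - (1341/169)sin 2x
(3(E_alpha ∘ E_pi/2)) f = (9/13)cos x + (15/52)sin x + (9747/676)cos 2x - (4023/169)sin 2x
((D + E_pi/2 ∘ E_pi) + 3(E_alpha ∘ E_pi/2)) f = (9/13)cos x + (15/52)sin x - (225/169)cos 2x - (3483/338)sin 2x

g(x) = (9/13)cos x + (15/52)sin x - (225/169)cos 2x - (3483/338)sin 2x


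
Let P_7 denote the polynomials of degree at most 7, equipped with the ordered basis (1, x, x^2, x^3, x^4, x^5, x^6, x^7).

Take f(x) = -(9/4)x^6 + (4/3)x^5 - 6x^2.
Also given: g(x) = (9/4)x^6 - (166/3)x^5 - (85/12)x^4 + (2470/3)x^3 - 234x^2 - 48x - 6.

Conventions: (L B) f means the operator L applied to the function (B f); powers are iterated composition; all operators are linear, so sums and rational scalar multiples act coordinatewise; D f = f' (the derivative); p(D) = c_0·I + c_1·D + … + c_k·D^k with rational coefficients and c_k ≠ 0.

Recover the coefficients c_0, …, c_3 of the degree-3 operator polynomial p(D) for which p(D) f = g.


p(D) = -I + 4·D + (1/2)·D^2 − 3·D^3, i.e. c_0 = -1, c_1 = 4, c_2 = 1/2, c_3 = -3

D^0 f = -(9/4)x^6 + (4/3)x^5 - 6x^2
D^1 f = -(27/2)x^5 + (20/3)x^4 - 12x
D^2 f = -(135/2)x^4 + (80/3)x^3 - 12
D^3 f = -270x^3 + 80x^2
matching coefficients of g against c_0 f + c_1 Df + … from the top degree down determines the c_i
solution: c_0 = -1, c_1 = 4, c_2 = 1/2, c_3 = -3


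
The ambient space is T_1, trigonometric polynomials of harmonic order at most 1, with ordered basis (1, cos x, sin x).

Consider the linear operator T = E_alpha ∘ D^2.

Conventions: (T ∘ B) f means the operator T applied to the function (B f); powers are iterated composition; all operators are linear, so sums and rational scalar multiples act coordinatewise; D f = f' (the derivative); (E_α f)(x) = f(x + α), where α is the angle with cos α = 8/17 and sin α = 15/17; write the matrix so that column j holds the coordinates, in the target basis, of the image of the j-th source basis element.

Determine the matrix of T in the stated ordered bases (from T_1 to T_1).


image of 1: 0
image of cos x: -(8/17)cos x + (15/17)sin x
image of sin x: -(15/17)cos x - (8/17)sin x
each image's coordinates form column j of the matrix

the matrix is [[0, 0, 0]; [0, -8/17, -15/17]; [0, 15/17, -8/17]] (rows listed top to bottom)


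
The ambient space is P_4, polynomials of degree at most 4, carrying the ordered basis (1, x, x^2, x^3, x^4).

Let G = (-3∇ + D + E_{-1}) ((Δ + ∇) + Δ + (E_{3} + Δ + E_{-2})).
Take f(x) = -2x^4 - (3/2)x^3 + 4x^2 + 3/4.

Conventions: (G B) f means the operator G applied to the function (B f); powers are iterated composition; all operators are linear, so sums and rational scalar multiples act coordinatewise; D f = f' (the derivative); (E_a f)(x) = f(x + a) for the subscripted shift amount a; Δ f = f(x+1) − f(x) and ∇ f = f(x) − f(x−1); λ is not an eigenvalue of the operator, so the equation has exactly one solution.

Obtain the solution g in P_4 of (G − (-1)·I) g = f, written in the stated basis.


g(x) = -(2/3)x^4 - (25/18)x^3 - (169/18)x^2 - (3743/54)x - 15511/324

write g with unknown coordinates in the stated basis and equate coefficients in (G − (-1)·I) g = f
solving from the highest basis element down gives g = -(2/3)x^4 - (25/18)x^3 - (169/18)x^2 - (3743/54)x - 15511/324
check: G g = -(4/3)x^4 - (1/9)x^3 + (241/18)x^2 + (3743/54)x + 7877/162
so G g − (-1)·g = -2x^4 - (3/2)x^3 + 4x^2 + 3/4 = f ✓


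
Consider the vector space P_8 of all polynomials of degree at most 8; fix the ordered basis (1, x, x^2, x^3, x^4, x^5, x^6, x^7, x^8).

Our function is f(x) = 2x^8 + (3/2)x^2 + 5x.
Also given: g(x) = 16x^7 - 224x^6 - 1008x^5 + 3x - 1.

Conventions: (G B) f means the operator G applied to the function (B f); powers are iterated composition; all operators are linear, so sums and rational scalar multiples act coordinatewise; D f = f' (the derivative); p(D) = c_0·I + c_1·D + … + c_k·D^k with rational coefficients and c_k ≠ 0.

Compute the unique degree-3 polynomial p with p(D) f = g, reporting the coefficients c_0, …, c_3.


p(D) = D − 2·D^2 − (3/2)·D^3, i.e. c_0 = 0, c_1 = 1, c_2 = -2, c_3 = -3/2

D^0 f = 2x^8 + (3/2)x^2 + 5x
D^1 f = 16x^7 + 3x + 5
D^2 f = 112x^6 + 3
D^3 f = 672x^5
matching coefficients of g against c_0 f + c_1 Df + … from the top degree down determines the c_i
solution: c_0 = 0, c_1 = 1, c_2 = -2, c_3 = -3/2


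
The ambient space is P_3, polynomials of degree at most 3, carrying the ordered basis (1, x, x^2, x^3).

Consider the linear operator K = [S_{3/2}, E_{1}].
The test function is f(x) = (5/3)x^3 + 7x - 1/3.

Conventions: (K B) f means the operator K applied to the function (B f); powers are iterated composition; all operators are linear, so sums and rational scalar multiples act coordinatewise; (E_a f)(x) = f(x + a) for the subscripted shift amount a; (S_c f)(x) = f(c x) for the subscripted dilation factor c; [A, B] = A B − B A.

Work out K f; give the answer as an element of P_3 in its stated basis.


g(x) = -(45/8)x^2 - (75/8)x - 179/24

E_{1} f = (5/3)x^3 + 5x^2 + 12x + 25/3
S_{3/2} E_{1} f = (45/8)x^3 + (45/4)x^2 + 18x + 25/3
S_{3/2} f = (45/8)x^3 + (21/2)x - 1/3
E_{1} S_{3/2} f = (45/8)x^3 + (135/8)x^2 + (219/8)x + 379/24
[S_{3/2}, E_{1}] f = -(45/8)x^2 - (75/8)x - 179/24


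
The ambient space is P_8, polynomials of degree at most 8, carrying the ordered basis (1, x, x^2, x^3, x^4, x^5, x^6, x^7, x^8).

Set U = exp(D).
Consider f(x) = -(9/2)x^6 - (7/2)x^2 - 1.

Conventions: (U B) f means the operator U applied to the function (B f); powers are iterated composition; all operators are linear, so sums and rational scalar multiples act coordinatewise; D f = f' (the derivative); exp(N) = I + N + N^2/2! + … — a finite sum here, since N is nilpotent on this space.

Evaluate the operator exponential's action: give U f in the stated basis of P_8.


order-1 term: -27x^5 - 7x
order-2 term: -(135/2)x^4 - 7/2
order-3 term: -90x^3
order-4 term: -(135/2)x^2
order-5 term: -27x
order-6 term: -9/2
the series for exp(D) f terminates at order 6
exp(D) f = -(9/2)x^6 - 27x^5 - (135/2)x^4 - 90x^3 - 71x^2 - 34x - 9

the image equals g(x) = -(9/2)x^6 - 27x^5 - (135/2)x^4 - 90x^3 - 71x^2 - 34x - 9


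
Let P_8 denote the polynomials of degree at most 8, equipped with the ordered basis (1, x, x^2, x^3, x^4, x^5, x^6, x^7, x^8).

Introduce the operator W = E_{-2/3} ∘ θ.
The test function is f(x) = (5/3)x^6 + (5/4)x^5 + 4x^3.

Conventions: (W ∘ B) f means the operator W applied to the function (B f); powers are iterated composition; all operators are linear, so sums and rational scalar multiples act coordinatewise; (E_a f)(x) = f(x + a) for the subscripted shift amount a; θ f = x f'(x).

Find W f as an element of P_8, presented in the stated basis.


g(x) = 10x^6 - (135/4)x^5 + (275/6)x^4 - (526/27)x^3 - (116/9)x^2 + (1156/81)x - 2552/729

θ f = 10x^6 + (25/4)x^5 + 12x^3
E_{-2/3} θ f = 10x^6 - (135/4)x^5 + (275/6)x^4 - (526/27)x^3 - (116/9)x^2 + (1156/81)x - 2552/729


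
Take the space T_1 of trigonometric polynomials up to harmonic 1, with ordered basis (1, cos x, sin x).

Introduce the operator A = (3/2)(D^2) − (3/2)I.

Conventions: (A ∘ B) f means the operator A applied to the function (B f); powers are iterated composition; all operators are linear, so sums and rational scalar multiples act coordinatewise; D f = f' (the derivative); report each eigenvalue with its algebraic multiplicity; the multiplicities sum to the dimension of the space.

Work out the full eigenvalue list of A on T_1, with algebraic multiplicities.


λ = -3 (multiplicity 2), λ = -3/2 (multiplicity 1)

image of 1: -3/2
image of cos x: -3cos x
image of sin x: -3sin x
the matrix is diagonal; its diagonal is (-3/2, -3, -3)
for a triangular matrix the eigenvalues are the diagonal entries, with algebraic multiplicity their repetition count


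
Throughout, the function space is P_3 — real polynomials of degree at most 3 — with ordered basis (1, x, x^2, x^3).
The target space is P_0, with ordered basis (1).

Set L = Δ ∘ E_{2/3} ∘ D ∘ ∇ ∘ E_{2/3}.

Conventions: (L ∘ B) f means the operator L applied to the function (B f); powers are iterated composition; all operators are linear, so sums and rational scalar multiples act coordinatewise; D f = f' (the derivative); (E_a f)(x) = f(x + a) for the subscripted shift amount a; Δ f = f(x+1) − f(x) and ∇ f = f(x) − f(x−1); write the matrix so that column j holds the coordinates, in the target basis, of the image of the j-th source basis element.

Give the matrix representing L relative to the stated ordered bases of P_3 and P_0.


image of 1: 0
image of x: 0
image of x^2: 0
image of x^3: 6
each image's coordinates form column j of the matrix

the matrix is [[0, 0, 0, 6]] (rows listed top to bottom)


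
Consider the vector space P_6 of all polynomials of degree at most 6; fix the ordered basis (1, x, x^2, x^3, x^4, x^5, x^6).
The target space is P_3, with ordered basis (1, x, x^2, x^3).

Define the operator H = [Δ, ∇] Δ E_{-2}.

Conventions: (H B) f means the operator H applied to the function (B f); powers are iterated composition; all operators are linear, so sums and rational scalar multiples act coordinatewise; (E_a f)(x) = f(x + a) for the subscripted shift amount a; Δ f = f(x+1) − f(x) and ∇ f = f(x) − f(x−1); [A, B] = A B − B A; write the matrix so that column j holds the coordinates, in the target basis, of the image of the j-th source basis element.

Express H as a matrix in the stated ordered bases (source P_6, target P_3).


the matrix is [[0, 0, 0, 0, 0, 0, 0]; [0, 0, 0, 0, 0, 0, 0]; [0, 0, 0, 0, 0, 0, 0]; [0, 0, 0, 0, 0, 0, 0]] (rows listed top to bottom)

image of 1: 0
image of x: 0
image of x^2: 0
image of x^3: 0
image of x^4: 0
image of x^5: 0
image of x^6: 0
each image's coordinates form column j of the matrix


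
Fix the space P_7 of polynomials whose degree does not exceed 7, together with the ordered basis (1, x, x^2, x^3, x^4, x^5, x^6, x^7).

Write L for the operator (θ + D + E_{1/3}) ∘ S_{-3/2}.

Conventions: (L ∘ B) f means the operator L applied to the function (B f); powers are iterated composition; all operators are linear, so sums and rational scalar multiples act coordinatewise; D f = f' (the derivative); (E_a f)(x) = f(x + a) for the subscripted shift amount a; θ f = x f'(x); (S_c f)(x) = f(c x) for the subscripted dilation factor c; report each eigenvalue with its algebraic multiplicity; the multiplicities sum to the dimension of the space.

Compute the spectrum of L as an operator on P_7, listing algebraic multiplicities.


λ = -2187/16 (multiplicity 1), λ = -729/16 (multiplicity 1), λ = -27/2 (multiplicity 1), λ = -3 (multiplicity 1), λ = 1 (multiplicity 1), λ = 27/4 (multiplicity 1), λ = 405/16 (multiplicity 1), λ = 5103/64 (multiplicity 1)

image of 1: 1
image of x: -3x - 2
image of x^2: (27/4)x^2 + 6x + 1/4
image of x^3: -(27/2)x^3 - (27/2)x^2 - (9/8)x - 1/8
image of x^4: (405/16)x^4 + 27x^3 + (27/8)x^2 + (3/4)x + 1/16
image of x^5: -(729/16)x^5 - (405/8)x^4 - (135/16)x^3 - (45/16)x^2 - (15/32)x - 1/32
image of x^6: (5103/64)x^6 + (729/8)x^5 + (1215/64)x^4 + (135/16)x^3 + (135/64)x^2 + (9/32)x + 1/64
image of x^7: -(2187/16)x^7 - (5103/32)x^6 - (5103/128)x^5 - (2835/128)x^4 - (945/128)x^3 - (189/128)x^2 - (21/128)x - 1/128
the matrix is upper triangular; its diagonal is (1, -3, 27/4, -27/2, 405/16, -729/16, 5103/64, -2187/16)
for a triangular matrix the eigenvalues are the diagonal entries, with algebraic multiplicity their repetition count


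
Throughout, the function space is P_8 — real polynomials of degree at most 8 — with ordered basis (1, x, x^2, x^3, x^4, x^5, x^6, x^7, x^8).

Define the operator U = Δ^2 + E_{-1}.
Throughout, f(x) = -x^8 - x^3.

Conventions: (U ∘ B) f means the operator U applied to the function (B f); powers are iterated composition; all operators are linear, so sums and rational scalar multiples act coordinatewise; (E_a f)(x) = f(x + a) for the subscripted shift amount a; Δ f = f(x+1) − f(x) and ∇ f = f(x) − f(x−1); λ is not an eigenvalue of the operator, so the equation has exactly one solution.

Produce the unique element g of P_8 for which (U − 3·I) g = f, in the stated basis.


g(x) = (1/2)x^8 - 2x^7 + 28x^6 - 77x^5 + 910x^4 - (3387/2)x^3 + (47149/4)x^2 - (21901/2)x + 203613/8

write g with unknown coordinates in the stated basis and equate coefficients in (U − 3·I) g = f
solving from the highest basis element down gives g = (1/2)x^8 - 2x^7 + 28x^6 - 77x^5 + 910x^4 - (3387/2)x^3 + (47149/4)x^2 - (21901/2)x + 203613/8
check: U g = (1/2)x^8 - 6x^7 + 84x^6 - 231x^5 + 2730x^4 - (10163/2)x^3 + (141447/4)x^2 - (65703/2)x + 610839/8
so U g − 3·g = -x^8 - x^3 = f ✓


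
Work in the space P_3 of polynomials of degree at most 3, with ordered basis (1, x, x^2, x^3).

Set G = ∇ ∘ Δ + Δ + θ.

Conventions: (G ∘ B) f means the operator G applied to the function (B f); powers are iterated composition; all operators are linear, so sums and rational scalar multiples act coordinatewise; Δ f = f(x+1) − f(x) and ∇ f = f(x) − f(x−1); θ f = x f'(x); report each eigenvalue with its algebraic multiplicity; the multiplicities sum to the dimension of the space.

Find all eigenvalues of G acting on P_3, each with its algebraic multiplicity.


λ = 0 (multiplicity 1), λ = 1 (multiplicity 1), λ = 2 (multiplicity 1), λ = 3 (multiplicity 1)

image of 1: 0
image of x: x + 1
image of x^2: 2x^2 + 2x + 3
image of x^3: 3x^3 + 3x^2 + 9x + 1
the matrix is upper triangular; its diagonal is (0, 1, 2, 3)
for a triangular matrix the eigenvalues are the diagonal entries, with algebraic multiplicity their repetition count


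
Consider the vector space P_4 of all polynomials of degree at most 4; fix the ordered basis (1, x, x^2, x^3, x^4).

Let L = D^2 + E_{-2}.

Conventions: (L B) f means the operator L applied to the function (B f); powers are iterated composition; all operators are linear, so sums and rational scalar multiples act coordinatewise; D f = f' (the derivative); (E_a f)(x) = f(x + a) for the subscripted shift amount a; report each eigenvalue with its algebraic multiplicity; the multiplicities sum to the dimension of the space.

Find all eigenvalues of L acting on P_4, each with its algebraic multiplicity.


λ = 1 (multiplicity 5)

image of 1: 1
image of x: x - 2
image of x^2: x^2 - 4x + 6
image of x^3: x^3 - 6x^2 + 18x - 8
image of x^4: x^4 - 8x^3 + 36x^2 - 32x + 16
the matrix is upper triangular; its diagonal is (1, 1, 1, 1, 1)
for a triangular matrix the eigenvalues are the diagonal entries, with algebraic multiplicity their repetition count


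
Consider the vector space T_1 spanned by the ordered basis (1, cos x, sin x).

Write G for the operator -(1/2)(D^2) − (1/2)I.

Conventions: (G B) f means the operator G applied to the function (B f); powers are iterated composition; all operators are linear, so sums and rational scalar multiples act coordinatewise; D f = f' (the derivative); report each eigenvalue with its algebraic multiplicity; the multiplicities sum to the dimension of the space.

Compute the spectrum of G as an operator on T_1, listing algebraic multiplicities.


image of 1: -1/2
image of cos x: 0
image of sin x: 0
the matrix is diagonal; its diagonal is (-1/2, 0, 0)
for a triangular matrix the eigenvalues are the diagonal entries, with algebraic multiplicity their repetition count

λ = -1/2 (multiplicity 1), λ = 0 (multiplicity 2)


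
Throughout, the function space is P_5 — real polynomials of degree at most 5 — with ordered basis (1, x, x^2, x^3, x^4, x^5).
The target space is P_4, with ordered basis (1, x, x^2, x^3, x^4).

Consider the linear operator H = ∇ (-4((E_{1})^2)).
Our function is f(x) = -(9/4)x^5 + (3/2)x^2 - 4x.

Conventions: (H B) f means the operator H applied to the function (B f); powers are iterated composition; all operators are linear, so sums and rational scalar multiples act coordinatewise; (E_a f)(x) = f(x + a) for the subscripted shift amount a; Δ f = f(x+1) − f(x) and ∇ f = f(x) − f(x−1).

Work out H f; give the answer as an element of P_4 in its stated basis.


E_{1} f = -(9/4)x^5 - (45/4)x^4 - (45/2)x^3 - 21x^2 - (49/4)x - 19/4
E_{1} E_{1} f = -(9/4)x^5 - (45/2)x^4 - 90x^3 - (357/2)x^2 - 178x - 74
(-4((E_{1})^2)) f = 9x^5 + 90x^4 + 360x^3 + 714x^2 + 712x + 296
∇ (-4((E_{1})^2)) f = 45x^4 + 270x^3 + 630x^2 + 663x + 277

the image equals g(x) = 45x^4 + 270x^3 + 630x^2 + 663x + 277


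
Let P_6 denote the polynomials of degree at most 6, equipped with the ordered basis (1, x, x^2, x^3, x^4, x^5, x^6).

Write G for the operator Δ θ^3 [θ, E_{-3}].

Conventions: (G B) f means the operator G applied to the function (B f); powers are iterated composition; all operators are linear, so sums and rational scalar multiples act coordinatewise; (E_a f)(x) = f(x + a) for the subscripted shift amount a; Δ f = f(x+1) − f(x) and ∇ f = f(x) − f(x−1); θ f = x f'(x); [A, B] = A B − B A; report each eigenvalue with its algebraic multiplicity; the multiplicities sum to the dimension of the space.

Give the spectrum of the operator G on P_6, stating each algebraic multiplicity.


image of 1: 0
image of x: 0
image of x^2: 6
image of x^3: 144x + 18
image of x^4: 972x^2 - 756x - 216
image of x^5: 3840x^3 - 8820x^2 + 2220x + 960
image of x^6: 11250x^4 - 46620x^3 + 50040x^2 - 4410x - 2880
the matrix is upper triangular; its diagonal is (0, 0, 0, 0, 0, 0, 0)
for a triangular matrix the eigenvalues are the diagonal entries, with algebraic multiplicity their repetition count

λ = 0 (multiplicity 7)


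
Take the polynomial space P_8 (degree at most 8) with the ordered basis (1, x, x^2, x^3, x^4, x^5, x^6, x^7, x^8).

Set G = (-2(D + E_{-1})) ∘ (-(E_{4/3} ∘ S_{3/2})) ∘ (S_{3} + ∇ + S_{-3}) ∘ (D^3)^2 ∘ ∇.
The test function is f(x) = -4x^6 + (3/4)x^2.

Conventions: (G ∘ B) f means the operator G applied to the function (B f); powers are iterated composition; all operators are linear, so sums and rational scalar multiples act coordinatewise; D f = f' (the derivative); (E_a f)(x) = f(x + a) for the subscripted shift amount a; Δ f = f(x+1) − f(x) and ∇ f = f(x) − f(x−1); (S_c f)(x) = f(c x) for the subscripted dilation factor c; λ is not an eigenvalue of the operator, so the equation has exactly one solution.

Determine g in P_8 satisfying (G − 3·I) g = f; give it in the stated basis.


write g with unknown coordinates in the stated basis and equate coefficients in (G − 3·I) g = f
solving from the highest basis element down gives g = (4/3)x^6 - (1/4)x^2
check: G g = 0
so G g − 3·g = -4x^6 + (3/4)x^2 = f ✓

g(x) = (4/3)x^6 - (1/4)x^2


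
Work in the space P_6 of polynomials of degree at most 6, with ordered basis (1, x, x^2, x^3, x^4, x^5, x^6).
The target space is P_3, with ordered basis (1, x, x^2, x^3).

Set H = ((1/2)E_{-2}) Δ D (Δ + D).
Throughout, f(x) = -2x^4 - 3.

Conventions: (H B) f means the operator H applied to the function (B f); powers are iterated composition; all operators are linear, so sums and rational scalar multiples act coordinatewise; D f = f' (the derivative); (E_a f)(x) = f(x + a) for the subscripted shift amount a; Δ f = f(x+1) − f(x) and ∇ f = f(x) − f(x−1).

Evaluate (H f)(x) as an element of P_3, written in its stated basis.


g(x) = -48x + 60

Δ f = -8x^3 - 12x^2 - 8x - 2
D f = -8x^3
(Δ + D) f = -16x^3 - 12x^2 - 8x - 2
D (Δ + D) f = -48x^2 - 24x - 8
Δ D (Δ + D) f = -96x - 72
E_{-2} (Δ D (Δ + D)) f = -96x + 120
((1/2)E_{-2}) (Δ D (Δ + D)) f = -48x + 60


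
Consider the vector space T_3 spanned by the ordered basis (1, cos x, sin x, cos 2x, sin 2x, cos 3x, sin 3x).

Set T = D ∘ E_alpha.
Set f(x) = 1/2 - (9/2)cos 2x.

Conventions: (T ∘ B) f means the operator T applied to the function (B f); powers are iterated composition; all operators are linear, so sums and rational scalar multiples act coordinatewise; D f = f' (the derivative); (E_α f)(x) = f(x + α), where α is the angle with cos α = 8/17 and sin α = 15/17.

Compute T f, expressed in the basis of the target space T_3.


the result is g(x) = (2160/289)cos 2x - (1449/289)sin 2x

E_alpha f = 1/2 + (1449/578)cos 2x + (1080/289)sin 2x
D E_alpha f = (2160/289)cos 2x - (1449/289)sin 2x


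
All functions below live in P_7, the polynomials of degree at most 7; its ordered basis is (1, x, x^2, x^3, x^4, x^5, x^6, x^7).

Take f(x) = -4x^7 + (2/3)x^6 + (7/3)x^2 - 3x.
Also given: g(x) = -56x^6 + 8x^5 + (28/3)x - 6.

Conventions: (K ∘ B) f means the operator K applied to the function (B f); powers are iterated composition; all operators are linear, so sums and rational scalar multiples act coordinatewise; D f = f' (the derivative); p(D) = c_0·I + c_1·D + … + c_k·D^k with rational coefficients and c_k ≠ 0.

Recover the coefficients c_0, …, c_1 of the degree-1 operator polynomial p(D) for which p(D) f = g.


D^0 f = -4x^7 + (2/3)x^6 + (7/3)x^2 - 3x
D^1 f = -28x^6 + 4x^5 + (14/3)x - 3
matching coefficients of g against c_0 f + c_1 Df + … from the top degree down determines the c_i
solution: c_0 = 0, c_1 = 2

p(D) = 2·D, i.e. c_0 = 0, c_1 = 2


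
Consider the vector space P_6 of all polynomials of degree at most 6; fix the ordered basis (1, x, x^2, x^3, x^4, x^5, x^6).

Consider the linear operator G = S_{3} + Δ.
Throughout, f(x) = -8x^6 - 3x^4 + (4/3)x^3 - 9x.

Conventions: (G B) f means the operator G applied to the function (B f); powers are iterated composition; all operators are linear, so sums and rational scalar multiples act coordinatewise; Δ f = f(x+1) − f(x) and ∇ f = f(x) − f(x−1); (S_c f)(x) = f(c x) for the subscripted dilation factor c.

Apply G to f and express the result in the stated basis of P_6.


S_{3} f = -5832x^6 - 243x^4 + 36x^3 - 27x
Δ f = -48x^5 - 120x^4 - 172x^3 - 134x^2 - 56x - 56/3
(S_{3} + Δ) f = -5832x^6 - 48x^5 - 363x^4 - 136x^3 - 134x^2 - 83x - 56/3

g(x) = -5832x^6 - 48x^5 - 363x^4 - 136x^3 - 134x^2 - 83x - 56/3


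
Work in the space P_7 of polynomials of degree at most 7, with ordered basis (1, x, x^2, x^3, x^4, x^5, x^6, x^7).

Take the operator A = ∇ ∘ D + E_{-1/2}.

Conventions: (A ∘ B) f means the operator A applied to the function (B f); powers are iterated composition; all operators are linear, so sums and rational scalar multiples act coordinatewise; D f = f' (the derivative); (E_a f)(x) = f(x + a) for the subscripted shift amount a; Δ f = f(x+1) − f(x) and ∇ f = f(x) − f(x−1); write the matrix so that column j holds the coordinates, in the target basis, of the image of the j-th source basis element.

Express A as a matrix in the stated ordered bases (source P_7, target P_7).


the matrix is [[1, -1/2, 9/4, -25/8, 65/16, -161/32, 385/64, -897/128]; [0, 1, -1, 27/4, -25/2, 325/16, -483/16, 2695/64]; [0, 0, 1, -3/2, 27/2, -125/4, 975/16, -3381/32]; [0, 0, 0, 1, -2, 45/2, -125/2, 2275/16]; [0, 0, 0, 0, 1, -5/2, 135/4, -875/8]; [0, 0, 0, 0, 0, 1, -3, 189/4]; [0, 0, 0, 0, 0, 0, 1, -7/2]; [0, 0, 0, 0, 0, 0, 0, 1]] (rows listed top to bottom)

image of 1: 1
image of x: x - 1/2
image of x^2: x^2 - x + 9/4
image of x^3: x^3 - (3/2)x^2 + (27/4)x - 25/8
image of x^4: x^4 - 2x^3 + (27/2)x^2 - (25/2)x + 65/16
image of x^5: x^5 - (5/2)x^4 + (45/2)x^3 - (125/4)x^2 + (325/16)x - 161/32
image of x^6: x^6 - 3x^5 + (135/4)x^4 - (125/2)x^3 + (975/16)x^2 - (483/16)x + 385/64
image of x^7: x^7 - (7/2)x^6 + (189/4)x^5 - (875/8)x^4 + (2275/16)x^3 - (3381/32)x^2 + (2695/64)x - 897/128
each image's coordinates form column j of the matrix


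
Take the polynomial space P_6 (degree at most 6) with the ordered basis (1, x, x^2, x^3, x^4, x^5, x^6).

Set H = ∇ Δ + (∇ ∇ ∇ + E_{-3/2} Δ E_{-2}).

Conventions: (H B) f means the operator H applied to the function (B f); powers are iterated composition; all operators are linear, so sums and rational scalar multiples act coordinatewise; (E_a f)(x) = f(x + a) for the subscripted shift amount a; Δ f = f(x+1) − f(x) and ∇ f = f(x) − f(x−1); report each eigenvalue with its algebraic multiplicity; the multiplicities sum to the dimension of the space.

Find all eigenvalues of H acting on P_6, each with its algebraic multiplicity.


image of 1: 0
image of x: 1
image of x^2: 2x - 4
image of x^3: 3x^2 - 12x + 133/4
image of x^4: 4x^3 - 24x^2 + 133x - 145
image of x^5: 5x^4 - 40x^3 + (665/2)x^2 - 725x + 9241/16
image of x^6: 6x^5 - 60x^4 + 665x^3 - 2175x^2 + (27723/8)x - 17057/8
the matrix is upper triangular; its diagonal is (0, 0, 0, 0, 0, 0, 0)
for a triangular matrix the eigenvalues are the diagonal entries, with algebraic multiplicity their repetition count

λ = 0 (multiplicity 7)


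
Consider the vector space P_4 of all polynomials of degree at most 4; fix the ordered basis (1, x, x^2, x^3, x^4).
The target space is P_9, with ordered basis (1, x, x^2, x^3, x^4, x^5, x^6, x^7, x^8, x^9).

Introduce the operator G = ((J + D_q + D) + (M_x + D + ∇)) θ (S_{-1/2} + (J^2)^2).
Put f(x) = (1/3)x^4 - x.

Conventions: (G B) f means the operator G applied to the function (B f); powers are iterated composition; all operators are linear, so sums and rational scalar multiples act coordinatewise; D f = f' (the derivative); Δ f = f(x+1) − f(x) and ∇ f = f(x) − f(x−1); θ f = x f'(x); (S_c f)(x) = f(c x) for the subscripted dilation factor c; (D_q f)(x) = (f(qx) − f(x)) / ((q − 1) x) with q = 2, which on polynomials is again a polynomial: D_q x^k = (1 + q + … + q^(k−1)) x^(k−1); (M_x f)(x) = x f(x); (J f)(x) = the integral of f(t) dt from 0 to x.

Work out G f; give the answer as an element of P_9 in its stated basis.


the image equals g(x) = (1/567)x^9 + (31/70)x^7 - (67/720)x^6 + (17/90)x^5 - (73/36)x^4 + (124/45)x^3 - (19/90)x^2 + (1397/2520)x + 4721/2520

S_{-1/2} f = (1/48)x^4 + (1/2)x
J f = (1/15)x^5 - (1/2)x^2
J J f = (1/90)x^6 - (1/6)x^3
J J^2 f = (1/630)x^7 - (1/24)x^4
J J J^2 f = (1/5040)x^8 - (1/120)x^5
(S_{-1/2} + (J^2)^2) f = (1/5040)x^8 - (1/120)x^5 + (1/48)x^4 + (1/2)x
θ (S_{-1/2} + (J^2)^2) f = (1/630)x^8 - (1/24)x^5 + (1/12)x^4 + (1/2)x
J θ (S_{-1/2} + (J^2)^2) f = (1/5670)x^9 - (1/144)x^6 + (1/60)x^5 + (1/4)x^2
D_q θ (S_{-1/2} + (J^2)^2) f = (17/42)x^7 - (31/24)x^4 + (5/4)x^3 + 1/2
D θ (S_{-1/2} + (J^2)^2) f = (4/315)x^7 - (5/24)x^4 + (1/3)x^3 + 1/2
(J + D_q + D) θ (S_{-1/2} + (J^2)^2) f = (1/5670)x^9 + (263/630)x^7 - (1/144)x^6 + (1/60)x^5 - (3/2)x^4 + (19/12)x^3 + (1/4)x^2 + 1
M_x θ (S_{-1/2} + (J^2)^2) f = (1/630)x^9 - (1/24)x^6 + (1/12)x^5 + (1/2)x^2
D θ (S_{-1/2} + (J^2)^2) f = (4/315)x^7 - (5/24)x^4 + (1/3)x^3 + 1/2
∇ θ (S_{-1/2} + (J^2)^2) f = (4/315)x^7 - (2/45)x^6 + (4/45)x^5 - (23/72)x^4 + (151/180)x^3 - (173/180)x^2 + (1397/2520)x + 941/2520
(M_x + D + ∇) θ (S_{-1/2} + (J^2)^2) f = (1/630)x^9 + (8/315)x^7 - (31/360)x^6 + (31/180)x^5 - (19/36)x^4 + (211/180)x^3 - (83/180)x^2 + (1397/2520)x + 2201/2520
((J + D_q + D) + (M_x + D + ∇)) θ (S_{-1/2} + (J^2)^2) f = (1/567)x^9 + (31/70)x^7 - (67/720)x^6 + (17/90)x^5 - (73/36)x^4 + (124/45)x^3 - (19/90)x^2 + (1397/2520)x + 4721/2520
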